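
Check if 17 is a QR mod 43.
By Euler's criterion: 17^{21} ≡ 1 (mod 43). Since this equals 1, 17 is a QR.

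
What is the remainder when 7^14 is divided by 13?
Using Fermat: 7^{12} ≡ 1 mod 13. 14 ≡ 2 mod 12. So 7^{14} ≡ 7^{2} ≡ 10 mod 13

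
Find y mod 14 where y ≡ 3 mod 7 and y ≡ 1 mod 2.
M = 7 × 2 = 14. M₁ = 2, y₁ ≡ 4 mod 7. M₂ = 7, y₂ ≡ 1 mod 2. y = 3×2×4 + 1×7×1 ≡ 3 mod 14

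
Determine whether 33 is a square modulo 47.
By Euler's criterion: 33^{23} ≡ 46 mod 47. Since this equals -1 (≡ 46), 33 is not a QR.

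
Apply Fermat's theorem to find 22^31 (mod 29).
By Fermat: 22^{28} ≡ 1 (mod 29). So 22^{31} = 22^{28} · 22^{3} ≡ 22^{3} ≡ 5 (mod 29)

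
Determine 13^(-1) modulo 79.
Since 79 is prime, by Fermat 13^(-1) ≡ 13^{77} ≡ 73 (mod 79). Verify: 13 × 73 = 949 ≡ 1 (mod 79)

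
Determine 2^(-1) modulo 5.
Since 5 is prime, by Fermat 2^(-1) ≡ 2^{3} ≡ 3 mod 5. Verify: 2 × 3 = 6 ≡ 1 mod 5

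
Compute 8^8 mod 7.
Using Fermat: 8^{6} ≡ 1 mod 7. 8 ≡ 2 mod 6. So 8^{8} ≡ 8^{2} ≡ 1 mod 7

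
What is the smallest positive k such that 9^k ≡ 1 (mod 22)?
Powers of 9 mod 22: 9^1≡9, 9^2≡15, 9^3≡3, 9^4≡5, 9^5≡1. ord_22(9) = 5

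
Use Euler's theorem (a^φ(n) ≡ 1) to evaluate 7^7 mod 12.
By Euler: 7^{4} ≡ 1 (mod 12) since gcd(7, 12) = 1. 7 = 1×4 + 3. So 7^{7} ≡ 7^{3} ≡ 7 (mod 12)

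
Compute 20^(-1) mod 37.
Since 37 is prime, by Fermat 20^(-1) ≡ 20^{35} ≡ 13 mod 37. Verify: 20 × 13 = 260 ≡ 1 mod 37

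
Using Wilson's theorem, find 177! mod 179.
(178)! = (177)! × (178) ≡ -1 (mod 179). So (177)! ≡ -1 × (178)^(-1) ≡ (-1)×(-1) = 1 (mod 179)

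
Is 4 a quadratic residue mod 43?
By Euler's criterion: 4^{21} ≡ 1 (mod 43). Since this equals 1, 4 is a QR.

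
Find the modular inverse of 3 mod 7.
Since 7 is prime, by Fermat 3^(-1) ≡ 3^{5} ≡ 5 (mod 7). Verify: 3 × 5 = 15 ≡ 1 (mod 7)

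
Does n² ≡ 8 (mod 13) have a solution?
By Euler's criterion: 8^{6} ≡ 12 (mod 13). Since this equals -1 (≡ 12), 8 is not a QR.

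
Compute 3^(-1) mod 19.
Since 19 is prime, by Fermat 3^(-1) ≡ 3^{17} ≡ 13 mod 19. Verify: 3 × 13 = 39 ≡ 1 mod 19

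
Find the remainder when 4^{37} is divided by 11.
By Fermat: 4^{10} ≡ 1 (mod 11). 37 = 3×10 + 7. So 4^{37} ≡ 4^{7} ≡ 5 (mod 11)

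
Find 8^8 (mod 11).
By repeated squaring (mod 11): 8^{1}≡8, 8^{2}≡9, 8^{4}≡4, 8^{8}≡5. So 8^{8} ≡ 5 (mod 11)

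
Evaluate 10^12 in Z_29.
By repeated squaring mod 29: 10^{1}≡10, 10^{2}≡13, 10^{4}≡24, 10^{8}≡25. Then 10^{12} = 10^{8+4} ≡ 25 × 24 ≡ 20 mod 29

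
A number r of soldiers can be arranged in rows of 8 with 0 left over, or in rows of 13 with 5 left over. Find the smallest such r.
M = 8 × 13 = 104. M₁ = 13, y₁ ≡ 5 mod 8. M₂ = 8, y₂ ≡ 5 mod 13. r = 0×13×5 + 5×8×5 ≡ 96 mod 104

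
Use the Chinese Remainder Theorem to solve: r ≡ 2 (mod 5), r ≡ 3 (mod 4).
M = 5 × 4 = 20. M₁ = 4, y₁ ≡ 4 (mod 5). M₂ = 5, y₂ ≡ 1 (mod 4). r = 2×4×4 + 3×5×1 ≡ 7 (mod 20)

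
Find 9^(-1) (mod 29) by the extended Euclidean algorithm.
Extended GCD: 9(13) + 29(-4) = 1. So 9^(-1) ≡ 13 (mod 29). Verify: 9 × 13 = 117 ≡ 1 (mod 29)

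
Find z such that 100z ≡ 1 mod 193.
Since 193 is prime, by Fermat 100^(-1) ≡ 100^{191} ≡ 83 mod 193. Verify: 100 × 83 = 8300 ≡ 1 mod 193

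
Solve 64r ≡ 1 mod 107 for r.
Since 107 is prime, by Fermat 64^(-1) ≡ 64^{105} ≡ 102 mod 107. Verify: 64 × 102 = 6528 ≡ 1 mod 107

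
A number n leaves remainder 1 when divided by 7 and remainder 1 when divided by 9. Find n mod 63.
M = 7 × 9 = 63. M₁ = 9, y₁ ≡ 4 mod 7. M₂ = 7, y₂ ≡ 4 mod 9. n = 1×9×4 + 1×7×4 ≡ 1 mod 63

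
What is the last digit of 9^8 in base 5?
Using Fermat: 9^{4} ≡ 1 mod 5. 8 ≡ 0 mod 4. So 9^{8} ≡ 9^{0} ≡ 1 mod 5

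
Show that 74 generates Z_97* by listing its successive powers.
74^1, 74^2, ..., 74^{96} mod 97: [74, 44, 55, 93, 92, 18, 71, 16, 20, 25, 7, 33, 17, 94, 69, 62, 29, 12, 15, 43, 78, 49, 37, 22, 76, 95, 46, 9, 84, 8, 10, 61, 52, 65, 57, 47, 83, 31, 63, 6, 56, 70, 39, 73, 67, 11, 38, 96, 23, 53, 42, 4, 5, 79, 26, 81, 77, 72, 90, 64, 80, 3, 28, 35, 68, 85, 82, 54, 19, 48, 60, 75, 21, 2, 51, 88, 13, 89, 87, 36, 45, 32, 40, 50, 14, 66, 34, 91, 41, 27, 58, 24, 30, 86, 59, 1]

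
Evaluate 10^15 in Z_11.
Using Fermat: 10^{10} ≡ 1 (mod 11). 15 ≡ 5 (mod 10). So 10^{15} ≡ 10^{5} ≡ 10 (mod 11)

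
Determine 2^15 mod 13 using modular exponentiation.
Using Fermat: 2^{12} ≡ 1 (mod 13). 15 ≡ 3 (mod 12). So 2^{15} ≡ 2^{3} ≡ 8 (mod 13)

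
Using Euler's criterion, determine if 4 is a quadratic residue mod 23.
By Euler's criterion: 4^{11} ≡ 1 mod 23. Since this equals 1, 4 is a QR.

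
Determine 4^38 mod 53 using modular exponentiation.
By repeated squaring mod 53: 4^{1}≡4, 4^{2}≡16, 4^{4}≡44, 4^{8}≡28, 4^{16}≡42, 4^{32}≡15. Then 4^{38} = 4^{32+4+2} ≡ 15 × 44 × 16 ≡ 13 mod 53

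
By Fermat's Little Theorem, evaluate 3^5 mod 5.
By Fermat: 3^{4} ≡ 1 mod 5. So 3^{5} = 3^{4} · 3^{1} ≡ 3^{1} ≡ 3 mod 5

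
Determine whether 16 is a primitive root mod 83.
16^{41} ≡ 1 (mod 83) and 41 < 82, so ord_83(16) = 41 ≠ 82 and 16 is not a primitive root.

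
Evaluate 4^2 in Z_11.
4^{2} = 16 ≡ 5 (mod 11)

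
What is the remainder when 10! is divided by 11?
By Wilson's theorem, (10)! ≡ -1 ≡ 10 (mod 11)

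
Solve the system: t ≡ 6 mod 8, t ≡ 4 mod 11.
M = 8 × 11 = 88. M₁ = 11, y₁ ≡ 3 mod 8. M₂ = 8, y₂ ≡ 7 mod 11. t = 6×11×3 + 4×8×7 ≡ 70 mod 88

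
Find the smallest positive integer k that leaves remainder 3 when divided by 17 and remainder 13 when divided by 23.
M = 17 × 23 = 391. M₁ = 23, y₁ ≡ 3 mod 17. M₂ = 17, y₂ ≡ 19 mod 23. k = 3×23×3 + 13×17×19 ≡ 105 mod 391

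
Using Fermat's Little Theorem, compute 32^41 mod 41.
By Fermat: 32^{40} ≡ 1 mod 41. So 32^{41} = 32^{40} · 32^{1} ≡ 32^{1} ≡ 32 mod 41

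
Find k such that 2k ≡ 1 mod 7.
Since 7 is prime, by Fermat 2^(-1) ≡ 2^{5} ≡ 4 mod 7. Verify: 2 × 4 = 8 ≡ 1 mod 7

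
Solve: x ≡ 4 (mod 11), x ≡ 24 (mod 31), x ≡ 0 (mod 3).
M = 11 × 31 × 3 = 1023. M₁ = 93, y₁ ≡ 9 (mod 11). M₂ = 33, y₂ ≡ 16 (mod 31). M₃ = 341, y₃ ≡ 2 (mod 3). x = 4×93×9 + 24×33×16 + 0×341×2 ≡ 675 (mod 1023)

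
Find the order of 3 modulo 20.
Powers of 3 mod 20: 3^1≡3, 3^2≡9, 3^3≡7, 3^4≡1. Order = 4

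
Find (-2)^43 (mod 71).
By repeated squaring (mod 71): (-2)^{1}≡69, (-2)^{2}≡4, (-2)^{4}≡16, (-2)^{8}≡43, (-2)^{16}≡3, (-2)^{32}≡9. Then (-2)^{43} = (-2)^{32+8+2+1} ≡ 9 × 43 × 4 × 69 ≡ 28 (mod 71)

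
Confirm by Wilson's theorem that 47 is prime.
(46)! mod 47 = 46. Since this equals -1 mod 47, Wilson confirms 47 is prime.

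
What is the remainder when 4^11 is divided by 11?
Using Fermat: 4^{10} ≡ 1 mod 11. 11 ≡ 1 mod 10. So 4^{11} ≡ 4^{1} ≡ 4 mod 11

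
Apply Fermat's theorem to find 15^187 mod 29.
By Fermat: 15^{28} ≡ 1 mod 29. 187 ≡ 19 mod 28. So 15^{187} ≡ 15^{19} ≡ 19 mod 29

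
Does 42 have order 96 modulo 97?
42^{32} ≡ 1 mod 97 and 32 < 96, so ord_97(42) = 32 ≠ 96 and 42 is not a primitive root.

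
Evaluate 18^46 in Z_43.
Using Fermat: 18^{42} ≡ 1 mod 43. 46 ≡ 4 mod 42. So 18^{46} ≡ 18^{4} ≡ 13 mod 43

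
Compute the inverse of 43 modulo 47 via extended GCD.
Extended GCD: 43(-12) + 47(11) = 1. So 43^(-1) ≡ -12 ≡ 35 (mod 47). Verify: 43 × 35 = 1505 ≡ 1 (mod 47)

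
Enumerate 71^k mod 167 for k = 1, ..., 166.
71^1, 71^2, ..., 71^{166} mod 167: [71, 31, 30, 126, 95, 65, 106, 11, 113, 7, 163, 50, 43, 47, 164, 121, 74, 77, 123, 49, 139, 16, 134, 162, 146, 12, 17, 38, 26, 9, 138, 112, 103, 132, 20, 84, 119, 99, 15, 63, 131, 116, 53, 89, 140, 87, 165, 25, 105, 107, 82, 144, 37, 122, 145, 108, 153, 8, 67, 81, 73, 6, 92, 19, 13, 88, 69, 56, 135, 66, 10, 42, 143, 133, 91, 115, 149, 58, 110, 128, 70, 127, 166, 96, 136, 137, 41, 72, 102, 61, 156, 54, 160, 4, 117, 124, 120, 3, 46, 93, 90, 44, 118, 28, 151, 33, 5, 21, 155, 150, 129, 141, 158, 29, 55, 64, 35, 147, 83, 48, 68, 152, 104, 36, 51, 114, 78, 27, 80, 2, 142, 62, 60, 85, 23, 130, 45, 22, 59, 14, 159, 100, 86, 94, 161, 75, 148, 154, 79, 98, 111, 32, 101, 157, 125, 24, 34, 76, 52, 18, 109, 57, 39, 97, 40, 1]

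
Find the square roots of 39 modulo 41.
The square roots of 39 mod 41 are 11 and 30. Verify: 11² = 121 ≡ 39 mod 41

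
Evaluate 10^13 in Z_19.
By repeated squaring (mod 19): 10^{1}≡10, 10^{2}≡5, 10^{4}≡6, 10^{8}≡17. Then 10^{13} = 10^{8+4+1} ≡ 17 × 6 × 10 ≡ 13 (mod 19)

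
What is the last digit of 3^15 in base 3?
By repeated squaring (mod 3): 3^{1}≡0, 3^{2}≡0, 3^{4}≡0, 3^{8}≡0. Then 3^{15} = 3^{8+4+2+1} ≡ 0 × 0 × 0 × 0 ≡ 0 (mod 3)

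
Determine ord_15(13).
Powers of 13 mod 15: 13^1≡13, 13^2≡4, 13^3≡7, 13^4≡1. So the order of 13 is 4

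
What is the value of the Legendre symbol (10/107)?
(10/107) = 10^{53} mod 107 = 1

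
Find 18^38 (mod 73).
By repeated squaring (mod 73): 18^{1}≡18, 18^{2}≡32, 18^{4}≡2, 18^{8}≡4, 18^{16}≡16, 18^{32}≡37. Then 18^{38} = 18^{32+4+2} ≡ 37 × 2 × 32 ≡ 32 (mod 73)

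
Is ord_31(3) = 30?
Powers of 3 mod 31: 3^1≡3, 3^2≡9, 3^3≡27, 3^4≡19, 3^5≡26, 3^6≡16, 3^7≡17, 3^8≡20, 3^9≡29, 3^10≡25, 3^11≡13, 3^12≡8, 3^13≡24, 3^14≡10, 3^15≡30, 3^16≡28, 3^17≡22, 3^18≡4, 3^19≡12, 3^20≡5, 3^21≡15, 3^22≡14, 3^23≡11, 3^24≡2, 3^25≡6, 3^26≡18, 3^27≡23, 3^28≡7, 3^29≡21, 3^30≡1. First k with 3^k≡1 is k=30. Yes, ord_31(3) = 30.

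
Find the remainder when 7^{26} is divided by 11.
By Fermat: 7^{10} ≡ 1 (mod 11). 26 = 2×10 + 6. So 7^{26} ≡ 7^{6} ≡ 4 (mod 11)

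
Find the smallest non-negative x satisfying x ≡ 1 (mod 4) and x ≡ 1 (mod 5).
M = 4 × 5 = 20. M₁ = 5, y₁ ≡ 1 (mod 4). M₂ = 4, y₂ ≡ 4 (mod 5). x = 1×5×1 + 1×4×4 ≡ 1 (mod 20)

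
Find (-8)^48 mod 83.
By repeated squaring mod 83: (-8)^{1}≡75, (-8)^{2}≡64, (-8)^{4}≡29, (-8)^{8}≡11, (-8)^{16}≡38, (-8)^{32}≡33. Then (-8)^{48} = (-8)^{32+16} ≡ 33 × 38 ≡ 9 mod 83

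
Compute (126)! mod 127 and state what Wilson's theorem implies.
(126)! mod 127 = 126. Since this equals -1 mod 127, Wilson confirms 127 is prime.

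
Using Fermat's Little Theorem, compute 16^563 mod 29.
By Fermat: 16^{28} ≡ 1 (mod 29). 563 ≡ 3 (mod 28). So 16^{563} ≡ 16^{3} ≡ 7 (mod 29)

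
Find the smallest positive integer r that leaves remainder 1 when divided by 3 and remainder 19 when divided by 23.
M = 3 × 23 = 69. M₁ = 23, y₁ ≡ 2 (mod 3). M₂ = 3, y₂ ≡ 8 (mod 23). r = 1×23×2 + 19×3×8 ≡ 19 (mod 69)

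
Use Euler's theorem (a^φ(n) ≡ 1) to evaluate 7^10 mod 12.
By Euler: 7^{4} ≡ 1 mod 12 since gcd(7, 12) = 1. 10 = 2×4 + 2. So 7^{10} ≡ 7^{2} ≡ 1 mod 12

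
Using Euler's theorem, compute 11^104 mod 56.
By Euler: 11^{24} ≡ 1 mod 56 since gcd(11, 56) = 1. 104 = 4×24 + 8. So 11^{104} ≡ 11^{8} ≡ 9 mod 56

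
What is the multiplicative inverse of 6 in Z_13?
Since 13 is prime, by Fermat 6^(-1) ≡ 6^{11} ≡ 11 (mod 13). Verify: 6 × 11 = 66 ≡ 1 (mod 13)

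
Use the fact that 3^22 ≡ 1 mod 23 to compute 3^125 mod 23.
By Fermat: 3^{22} ≡ 1 mod 23. 125 = 5×22 + 15. So 3^{125} ≡ 3^{15} ≡ 12 mod 23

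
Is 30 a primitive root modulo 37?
30^{18} ≡ 1 mod 37 and 18 < 36, so ord_37(30) = 18 ≠ 36 and 30 is not a primitive root.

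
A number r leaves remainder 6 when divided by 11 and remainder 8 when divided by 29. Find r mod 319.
M = 11 × 29 = 319. M₁ = 29, y₁ ≡ 8 mod 11. M₂ = 11, y₂ ≡ 8 mod 29. r = 6×29×8 + 8×11×8 ≡ 182 mod 319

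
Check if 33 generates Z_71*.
ord_71(33) divides 70. For each prime q|70: 33^{35}≡70, 33^{14}≡5, 33^{10}≡45, none ≡ 1. So 33 has order 70 and is a primitive root mod 71.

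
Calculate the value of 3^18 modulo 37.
By repeated squaring (mod 37): 3^{1}≡3, 3^{2}≡9, 3^{4}≡7, 3^{8}≡12, 3^{16}≡33. Then 3^{18} = 3^{16+2} ≡ 33 × 9 ≡ 1 (mod 37)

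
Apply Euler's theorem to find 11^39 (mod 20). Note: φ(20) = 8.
By Euler: 11^{8} ≡ 1 (mod 20) since gcd(11, 20) = 1. 39 = 4×8 + 7. So 11^{39} ≡ 11^{7} ≡ 11 (mod 20)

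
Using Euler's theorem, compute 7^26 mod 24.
By Euler: 7^{8} ≡ 1 (mod 24) since gcd(7, 24) = 1. 26 = 3×8 + 2. So 7^{26} ≡ 7^{2} ≡ 1 (mod 24)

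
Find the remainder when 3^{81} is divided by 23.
By Fermat: 3^{22} ≡ 1 (mod 23). 81 = 3×22 + 15. So 3^{81} ≡ 3^{15} ≡ 12 (mod 23)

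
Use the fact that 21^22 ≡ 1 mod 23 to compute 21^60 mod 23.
By Fermat: 21^{22} ≡ 1 mod 23. 60 = 2×22 + 16. So 21^{60} ≡ 21^{16} ≡ 9 mod 23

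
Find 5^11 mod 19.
By repeated squaring mod 19: 5^{1}≡5, 5^{2}≡6, 5^{4}≡17, 5^{8}≡4. Then 5^{11} = 5^{8+2+1} ≡ 4 × 6 × 5 ≡ 6 mod 19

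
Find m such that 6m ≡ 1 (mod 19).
Since 19 is prime, by Fermat 6^(-1) ≡ 6^{17} ≡ 16 (mod 19). Verify: 6 × 16 = 96 ≡ 1 (mod 19)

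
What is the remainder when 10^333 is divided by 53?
Using Fermat: 10^{52} ≡ 1 mod 53. 333 ≡ 21 mod 52. So 10^{333} ≡ 10^{21} ≡ 24 mod 53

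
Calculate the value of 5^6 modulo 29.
By repeated squaring (mod 29): 5^{1}≡5, 5^{2}≡25, 5^{4}≡16. Then 5^{6} = 5^{4+2} ≡ 16 × 25 ≡ 23 (mod 29)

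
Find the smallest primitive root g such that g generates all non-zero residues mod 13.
g = 2. Powers: [2, 4, 8, 3, 6, 12, 11, 9, 5, ...] generates all 12 non-zero residues.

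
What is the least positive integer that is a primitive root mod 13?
g = 2. For each prime q|12: 2^{6}≡12, 2^{4}≡3, none ≡ 1, so ord_13(2) = 12 and 2 is a primitive root.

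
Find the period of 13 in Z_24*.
Powers of 13 mod 24: 13^1≡13, 13^2≡1. Order = 2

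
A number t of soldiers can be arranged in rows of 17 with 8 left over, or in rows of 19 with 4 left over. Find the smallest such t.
M = 17 × 19 = 323. M₁ = 19, y₁ ≡ 9 (mod 17). M₂ = 17, y₂ ≡ 9 (mod 19). t = 8×19×9 + 4×17×9 ≡ 42 (mod 323)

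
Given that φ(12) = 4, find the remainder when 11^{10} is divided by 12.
By Euler: 11^{4} ≡ 1 (mod 12) since gcd(11, 12) = 1. 10 = 2×4 + 2. So 11^{10} ≡ 11^{2} ≡ 1 (mod 12)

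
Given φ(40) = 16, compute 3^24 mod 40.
By Euler: 3^{16} ≡ 1 mod 40 since gcd(3, 40) = 1. 24 = 1×16 + 8. So 3^{24} ≡ 3^{8} ≡ 1 mod 40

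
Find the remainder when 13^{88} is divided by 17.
By Fermat: 13^{16} ≡ 1 (mod 17). 88 = 5×16 + 8. So 13^{88} ≡ 13^{8} ≡ 1 (mod 17)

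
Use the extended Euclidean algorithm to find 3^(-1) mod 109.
Extended GCD: 3(-36) + 109(1) = 1. So 3^(-1) ≡ -36 ≡ 73 mod 109. Verify: 3 × 73 = 219 ≡ 1 mod 109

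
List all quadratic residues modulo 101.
QRs mod 101: {1, 4, 5, 6, 9, 13, 14, 16, 17, 19, 20, 21, 22, 23, 24, 25, 30, 31, 33, 36, 37, 43, 45, 47, 49, 52, 54, 56, 58, 64, 65, 68, 70, 71, 76, 77, 78, 79, 80, 81, 82, 84, 85, 87, 88, 92, 95, 96, 97, 100}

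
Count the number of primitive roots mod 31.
There are φ(31-1) = φ(30) = 8 primitive roots modulo 31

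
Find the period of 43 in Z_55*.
Powers of 43 mod 55: 43^1≡43, 43^2≡34, 43^3≡32, 43^4≡1. Order = 4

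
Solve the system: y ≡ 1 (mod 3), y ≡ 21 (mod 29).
M = 3 × 29 = 87. M₁ = 29, y₁ ≡ 2 (mod 3). M₂ = 3, y₂ ≡ 10 (mod 29). y = 1×29×2 + 21×3×10 ≡ 79 (mod 87)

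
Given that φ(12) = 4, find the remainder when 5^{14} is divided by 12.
By Euler: 5^{4} ≡ 1 (mod 12) since gcd(5, 12) = 1. 14 = 3×4 + 2. So 5^{14} ≡ 5^{2} ≡ 1 (mod 12)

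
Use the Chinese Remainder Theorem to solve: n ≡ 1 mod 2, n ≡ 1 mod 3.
M = 2 × 3 = 6. M₁ = 3, y₁ ≡ 1 mod 2. M₂ = 2, y₂ ≡ 2 mod 3. n = 1×3×1 + 1×2×2 ≡ 1 mod 6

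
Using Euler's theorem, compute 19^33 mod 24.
By Euler: 19^{8} ≡ 1 (mod 24) since gcd(19, 24) = 1. 33 = 4×8 + 1. So 19^{33} ≡ 19^{1} ≡ 19 (mod 24)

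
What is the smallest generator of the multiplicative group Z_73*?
g = 5. For each prime q|72: 5^{36}≡72, 5^{24}≡8, none ≡ 1, so ord_73(5) = 72 and 5 is a primitive root.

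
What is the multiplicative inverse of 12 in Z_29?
Since 29 is prime, by Fermat 12^(-1) ≡ 12^{27} ≡ 17 mod 29. Verify: 12 × 17 = 204 ≡ 1 mod 29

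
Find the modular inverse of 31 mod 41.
Since 41 is prime, by Fermat 31^(-1) ≡ 31^{39} ≡ 4 (mod 41). Verify: 31 × 4 = 124 ≡ 1 (mod 41)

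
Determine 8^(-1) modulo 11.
Since 11 is prime, by Fermat 8^(-1) ≡ 8^{9} ≡ 7 (mod 11). Verify: 8 × 7 = 56 ≡ 1 (mod 11)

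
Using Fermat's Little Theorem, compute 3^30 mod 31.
By Fermat's Little Theorem, 3^{30} ≡ 1 (mod 31) since 31 is prime and gcd(3, 31) = 1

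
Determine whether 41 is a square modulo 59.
By Euler's criterion: 41^{29} ≡ 1 (mod 59). Since this equals 1, 41 is a QR.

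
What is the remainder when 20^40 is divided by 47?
By repeated squaring mod 47: 20^{1}≡20, 20^{2}≡24, 20^{4}≡12, 20^{8}≡3, 20^{16}≡9, 20^{32}≡34. Then 20^{40} = 20^{32+8} ≡ 34 × 3 ≡ 8 mod 47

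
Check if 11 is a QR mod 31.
By Euler's criterion: 11^{15} ≡ 30 (mod 31). Since this equals -1 (≡ 30), 11 is not a QR.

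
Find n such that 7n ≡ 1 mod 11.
Since 11 is prime, by Fermat 7^(-1) ≡ 7^{9} ≡ 8 mod 11. Verify: 7 × 8 = 56 ≡ 1 mod 11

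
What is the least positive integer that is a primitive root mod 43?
g = 3. For each prime q|42: 3^{21}≡42, 3^{14}≡36, 3^{6}≡41, none ≡ 1, so ord_43(3) = 42 and 3 is a primitive root.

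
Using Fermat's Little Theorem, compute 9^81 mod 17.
By Fermat: 9^{16} ≡ 1 mod 17. 81 = 5×16 + 1. So 9^{81} ≡ 9^{1} ≡ 9 mod 17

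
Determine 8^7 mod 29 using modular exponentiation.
By repeated squaring (mod 29): 8^{1}≡8, 8^{2}≡6, 8^{4}≡7. Then 8^{7} = 8^{4+2+1} ≡ 7 × 6 × 8 ≡ 17 (mod 29)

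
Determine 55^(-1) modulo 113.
Since 113 is prime, by Fermat 55^(-1) ≡ 55^{111} ≡ 37 mod 113. Verify: 55 × 37 = 2035 ≡ 1 mod 113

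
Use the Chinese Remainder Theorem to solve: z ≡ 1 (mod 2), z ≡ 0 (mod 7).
M = 2 × 7 = 14. M₁ = 7, y₁ ≡ 1 (mod 2). M₂ = 2, y₂ ≡ 4 (mod 7). z = 1×7×1 + 0×2×4 ≡ 7 (mod 14)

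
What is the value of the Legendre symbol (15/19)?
(15/19) = 15^{9} mod 19 = -1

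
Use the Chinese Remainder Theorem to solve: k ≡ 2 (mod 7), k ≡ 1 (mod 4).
M = 7 × 4 = 28. M₁ = 4, y₁ ≡ 2 (mod 7). M₂ = 7, y₂ ≡ 3 (mod 4). k = 2×4×2 + 1×7×3 ≡ 9 (mod 28)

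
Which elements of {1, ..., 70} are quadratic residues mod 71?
Quadratic residues modulo 71: {1, 2, 3, 4, 5, 6, 8, 9, 10, 12, 15, 16, 18, 19, 20, 24, 25, 27, 29, 30, 32, 36, 37, 38, 40, 43, 45, 48, 49, 50, 54, 57, 58, 60, 64}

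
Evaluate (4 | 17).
(4/17) = 4^{8} mod 17 = 1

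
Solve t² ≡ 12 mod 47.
The square roots of 12 mod 47 are 24 and 23. Verify: 24² = 576 ≡ 12 mod 47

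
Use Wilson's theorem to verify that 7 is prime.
(6)! mod 7 = 6. Since this equals -1 (mod 7), Wilson confirms 7 is prime.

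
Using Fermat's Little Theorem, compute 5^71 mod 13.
By Fermat: 5^{12} ≡ 1 mod 13. 71 = 5×12 + 11. So 5^{71} ≡ 5^{11} ≡ 8 mod 13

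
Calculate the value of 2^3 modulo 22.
2^{3} = 8 ≡ 8 mod 22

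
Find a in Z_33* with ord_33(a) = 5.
4 has order 5 mod 33 since 4^{5} ≡ 1 mod 33 and no smaller power works.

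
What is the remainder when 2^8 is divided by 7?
Using Fermat: 2^{6} ≡ 1 (mod 7). 8 ≡ 2 (mod 6). So 2^{8} ≡ 2^{2} ≡ 4 (mod 7)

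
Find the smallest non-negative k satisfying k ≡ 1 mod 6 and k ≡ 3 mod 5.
M = 6 × 5 = 30. M₁ = 5, y₁ ≡ 5 mod 6. M₂ = 6, y₂ ≡ 1 mod 5. k = 1×5×5 + 3×6×1 ≡ 13 mod 30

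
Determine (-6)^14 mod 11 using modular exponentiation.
Using Fermat: (-6)^{10} ≡ 1 (mod 11). 14 ≡ 4 (mod 10). So (-6)^{14} ≡ (-6)^{4} ≡ 9 (mod 11)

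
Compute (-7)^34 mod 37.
By repeated squaring mod 37: (-7)^{1}≡30, (-7)^{2}≡12, (-7)^{4}≡33, (-7)^{8}≡16, (-7)^{16}≡34, (-7)^{32}≡9. Then (-7)^{34} = (-7)^{32+2} ≡ 9 × 12 ≡ 34 mod 37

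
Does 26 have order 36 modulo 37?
26^{3} ≡ 1 (mod 37) and 3 < 36, so ord_37(26) = 3 ≠ 36 and 26 is not a primitive root.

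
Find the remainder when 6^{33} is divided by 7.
By Fermat: 6^{6} ≡ 1 (mod 7). 33 = 5×6 + 3. So 6^{33} ≡ 6^{3} ≡ 6 (mod 7)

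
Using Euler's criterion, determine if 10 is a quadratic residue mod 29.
By Euler's criterion: 10^{14} ≡ 28 mod 29. Since this equals -1 (≡ 28), 10 is not a QR.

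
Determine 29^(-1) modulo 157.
Since 157 is prime, by Fermat 29^(-1) ≡ 29^{155} ≡ 65 mod 157. Verify: 29 × 65 = 1885 ≡ 1 mod 157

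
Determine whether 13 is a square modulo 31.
By Euler's criterion: 13^{15} ≡ 30 (mod 31). Since this equals -1 (≡ 30), 13 is not a QR.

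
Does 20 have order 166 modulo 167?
ord_167(20) divides 166. For each prime q|166: 20^{83}≡166, 20^{2}≡66, none ≡ 1. So 20 has order 166 and is a primitive root mod 167.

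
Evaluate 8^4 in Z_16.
8^{4} = 4096 ≡ 0 mod 16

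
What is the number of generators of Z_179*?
Number of primitive roots mod 179 = φ(p-1) = φ(178) = 88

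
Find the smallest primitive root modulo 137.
g = 3. Powers: [3, 9, 27, 81, 106, 44, ...] generates all 136 non-zero residues.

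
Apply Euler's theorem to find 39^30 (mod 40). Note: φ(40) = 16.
By Euler: 39^{16} ≡ 1 (mod 40) since gcd(39, 40) = 1. 30 = 1×16 + 14. So 39^{30} ≡ 39^{14} ≡ 1 (mod 40)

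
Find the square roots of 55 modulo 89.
The square roots of 55 mod 89 are 77 and 12. Verify: 77² = 5929 ≡ 55 (mod 89)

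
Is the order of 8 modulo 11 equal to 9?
Powers of 8 mod 11: 8^1≡8, 8^2≡9, 8^3≡6, 8^4≡4, 8^5≡10, 8^6≡3, 8^7≡2, 8^8≡5, 8^9≡7, 8^10≡1. 8^9≡7≢1, so ord ≠ 9. No, the actual order is 10.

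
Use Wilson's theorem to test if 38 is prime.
(37)! mod 38 = 0. Since 0 ≢ -1 (mod 38), 38 is not prime.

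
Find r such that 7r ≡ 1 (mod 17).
Since 17 is prime, by Fermat 7^(-1) ≡ 7^{15} ≡ 5 (mod 17). Verify: 7 × 5 = 35 ≡ 1 (mod 17)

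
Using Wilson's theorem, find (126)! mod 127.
By Wilson's theorem, (126)! ≡ -1 ≡ 126 mod 127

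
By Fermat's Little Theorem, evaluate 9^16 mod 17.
By Fermat's Little Theorem, 9^{16} ≡ 1 (mod 17) since 17 is prime and gcd(9, 17) = 1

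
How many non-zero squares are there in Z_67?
The squaring map on Z_67* is 2-to-1, so there are (66)/2 = 33 QRs.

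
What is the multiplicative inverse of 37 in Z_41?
Since 41 is prime, by Fermat 37^(-1) ≡ 37^{39} ≡ 10 (mod 41). Verify: 37 × 10 = 370 ≡ 1 (mod 41)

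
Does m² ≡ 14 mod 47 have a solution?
By Euler's criterion: 14^{23} ≡ 1 mod 47. Since this equals 1, 14 is a QR.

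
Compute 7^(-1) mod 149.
Since 149 is prime, by Fermat 7^(-1) ≡ 7^{147} ≡ 64 mod 149. Verify: 7 × 64 = 448 ≡ 1 mod 149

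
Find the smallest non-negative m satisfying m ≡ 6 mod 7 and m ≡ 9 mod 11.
M = 7 × 11 = 77. M₁ = 11, y₁ ≡ 2 mod 7. M₂ = 7, y₂ ≡ 8 mod 11. m = 6×11×2 + 9×7×8 ≡ 20 mod 77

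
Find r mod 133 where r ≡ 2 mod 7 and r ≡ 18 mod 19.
M = 7 × 19 = 133. M₁ = 19, y₁ ≡ 3 mod 7. M₂ = 7, y₂ ≡ 11 mod 19. r = 2×19×3 + 18×7×11 ≡ 37 mod 133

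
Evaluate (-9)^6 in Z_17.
By repeated squaring mod 17: (-9)^{1}≡8, (-9)^{2}≡13, (-9)^{4}≡16. Then (-9)^{6} = (-9)^{4+2} ≡ 16 × 13 ≡ 4 mod 17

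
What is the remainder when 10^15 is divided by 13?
Using Fermat: 10^{12} ≡ 1 (mod 13). 15 ≡ 3 (mod 12). So 10^{15} ≡ 10^{3} ≡ 12 (mod 13)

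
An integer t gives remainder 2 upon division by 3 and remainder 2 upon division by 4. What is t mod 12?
M = 3 × 4 = 12. M₁ = 4, y₁ ≡ 1 mod 3. M₂ = 3, y₂ ≡ 3 mod 4. t = 2×4×1 + 2×3×3 ≡ 2 mod 12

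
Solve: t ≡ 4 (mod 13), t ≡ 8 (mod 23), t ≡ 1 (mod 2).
M = 13 × 23 × 2 = 598. M₁ = 46, y₁ ≡ 2 (mod 13). M₂ = 26, y₂ ≡ 8 (mod 23). M₃ = 299, y₃ ≡ 1 (mod 2). t = 4×46×2 + 8×26×8 + 1×299×1 ≡ 537 (mod 598)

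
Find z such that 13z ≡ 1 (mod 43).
Since 43 is prime, by Fermat 13^(-1) ≡ 13^{41} ≡ 10 (mod 43). Verify: 13 × 10 = 130 ≡ 1 (mod 43)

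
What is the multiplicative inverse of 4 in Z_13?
Since 13 is prime, by Fermat 4^(-1) ≡ 4^{11} ≡ 10 (mod 13). Verify: 4 × 10 = 40 ≡ 1 (mod 13)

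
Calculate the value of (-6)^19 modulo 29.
By repeated squaring (mod 29): (-6)^{1}≡23, (-6)^{2}≡7, (-6)^{4}≡20, (-6)^{8}≡23, (-6)^{16}≡7. Then (-6)^{19} = (-6)^{16+2+1} ≡ 7 × 7 × 23 ≡ 25 (mod 29)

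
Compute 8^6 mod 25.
By repeated squaring (mod 25): 8^{1}≡8, 8^{2}≡14, 8^{4}≡21. Then 8^{6} = 8^{4+2} ≡ 21 × 14 ≡ 19 (mod 25)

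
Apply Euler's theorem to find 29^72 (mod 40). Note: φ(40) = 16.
By Euler: 29^{16} ≡ 1 (mod 40) since gcd(29, 40) = 1. 72 = 4×16 + 8. So 29^{72} ≡ 29^{8} ≡ 1 (mod 40)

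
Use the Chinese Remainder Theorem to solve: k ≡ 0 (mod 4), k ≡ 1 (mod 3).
M = 4 × 3 = 12. M₁ = 3, y₁ ≡ 3 (mod 4). M₂ = 4, y₂ ≡ 1 (mod 3). k = 0×3×3 + 1×4×1 ≡ 4 (mod 12)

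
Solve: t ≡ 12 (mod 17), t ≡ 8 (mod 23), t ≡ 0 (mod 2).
M = 17 × 23 × 2 = 782. M₁ = 46, y₁ ≡ 10 (mod 17). M₂ = 34, y₂ ≡ 21 (mod 23). M₃ = 391, y₃ ≡ 1 (mod 2). t = 12×46×10 + 8×34×21 + 0×391×1 ≡ 284 (mod 782)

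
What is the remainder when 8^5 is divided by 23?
By repeated squaring mod 23: 8^{1}≡8, 8^{2}≡18, 8^{4}≡2. Then 8^{5} = 8^{4+1} ≡ 2 × 8 ≡ 16 mod 23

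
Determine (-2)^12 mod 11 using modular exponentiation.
Using Fermat: (-2)^{10} ≡ 1 (mod 11). 12 ≡ 2 (mod 10). So (-2)^{12} ≡ (-2)^{2} ≡ 4 (mod 11)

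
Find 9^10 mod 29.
By repeated squaring mod 29: 9^{1}≡9, 9^{2}≡23, 9^{4}≡7, 9^{8}≡20. Then 9^{10} = 9^{8+2} ≡ 20 × 23 ≡ 25 mod 29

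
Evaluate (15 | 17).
(15/17) = 15^{8} mod 17 = 1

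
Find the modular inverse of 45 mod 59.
Since 59 is prime, by Fermat 45^(-1) ≡ 45^{57} ≡ 21 (mod 59). Verify: 45 × 21 = 945 ≡ 1 (mod 59)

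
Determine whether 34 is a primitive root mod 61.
34^{5} ≡ 1 (mod 61) and 5 < 60, so ord_61(34) = 5 ≠ 60 and 34 is not a primitive root.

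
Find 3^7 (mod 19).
By repeated squaring (mod 19): 3^{1}≡3, 3^{2}≡9, 3^{4}≡5. Then 3^{7} = 3^{4+2+1} ≡ 5 × 9 × 3 ≡ 2 (mod 19)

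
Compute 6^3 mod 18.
6^{3} = 216 ≡ 0 mod 18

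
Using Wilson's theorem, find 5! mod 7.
(6)! = (5)! × (6) ≡ -1 mod 7. So (5)! ≡ -1 × (6)^(-1) ≡ (-1)×(-1) = 1 mod 7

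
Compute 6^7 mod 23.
By repeated squaring (mod 23): 6^{1}≡6, 6^{2}≡13, 6^{4}≡8. Then 6^{7} = 6^{4+2+1} ≡ 8 × 13 × 6 ≡ 3 (mod 23)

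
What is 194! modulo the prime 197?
(196)! = (194)! × (195) × (196) ≡ -1 (mod 197). So (194)! ≡ -1 × [(196)(195)]^(-1) ≡ 98 (mod 197)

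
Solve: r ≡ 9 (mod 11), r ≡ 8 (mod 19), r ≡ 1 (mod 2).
M = 11 × 19 × 2 = 418. M₁ = 38, y₁ ≡ 9 (mod 11). M₂ = 22, y₂ ≡ 13 (mod 19). M₃ = 209, y₃ ≡ 1 (mod 2). r = 9×38×9 + 8×22×13 + 1×209×1 ≡ 141 (mod 418)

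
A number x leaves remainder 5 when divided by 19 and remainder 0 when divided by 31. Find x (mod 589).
M = 19 × 31 = 589. M₁ = 31, y₁ ≡ 8 (mod 19). M₂ = 19, y₂ ≡ 18 (mod 31). x = 5×31×8 + 0×19×18 ≡ 62 (mod 589)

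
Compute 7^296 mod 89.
Using Fermat: 7^{88} ≡ 1 mod 89. 296 ≡ 32 mod 88. So 7^{296} ≡ 7^{32} ≡ 78 mod 89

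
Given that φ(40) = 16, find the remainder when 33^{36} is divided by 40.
By Euler: 33^{16} ≡ 1 mod 40 since gcd(33, 40) = 1. 36 = 2×16 + 4. So 33^{36} ≡ 33^{4} ≡ 1 mod 40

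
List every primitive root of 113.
There are φ(112) = 48 primitive roots mod 113: {3, 5, 6, 10, 12, 17, 19, 20, 21, 23, 24, 27, 29, 33, 34, 37, 38, 39, 43, 45, 46, 47, 54, 55, 58, 59, 66, 67, 68, 70, 74, 75, 76, 79, 80, 84, 86, 89, 90, 92, 93, 94, 96, 101, 103, 107, 108, 110}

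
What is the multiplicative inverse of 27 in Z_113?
Since 113 is prime, by Fermat 27^(-1) ≡ 27^{111} ≡ 67 mod 113. Verify: 27 × 67 = 1809 ≡ 1 mod 113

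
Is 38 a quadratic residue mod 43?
By Euler's criterion: 38^{21} ≡ 1 (mod 43). Since this equals 1, 38 is a QR.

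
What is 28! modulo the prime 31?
(30)! = (28)! × (29) × (30) ≡ -1 mod 31. So (28)! ≡ -1 × [(30)(29)]^(-1) ≡ 15 mod 31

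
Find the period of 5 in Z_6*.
Powers of 5 mod 6: 5^1≡5, 5^2≡1. Order = 2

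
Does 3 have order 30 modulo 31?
ord_31(3) divides 30. For each prime q|30: 3^{15}≡30, 3^{10}≡25, 3^{6}≡16, none ≡ 1. So 3 has order 30 and is a primitive root mod 31.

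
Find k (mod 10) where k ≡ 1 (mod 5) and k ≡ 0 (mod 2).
M = 5 × 2 = 10. M₁ = 2, y₁ ≡ 3 (mod 5). M₂ = 5, y₂ ≡ 1 (mod 2). k = 1×2×3 + 0×5×1 ≡ 6 (mod 10)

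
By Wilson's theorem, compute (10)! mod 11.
By Wilson's theorem, (10)! ≡ -1 ≡ 10 mod 11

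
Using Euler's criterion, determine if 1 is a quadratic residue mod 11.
By Euler's criterion: 1^{5} ≡ 1 mod 11. Since this equals 1, 1 is a QR.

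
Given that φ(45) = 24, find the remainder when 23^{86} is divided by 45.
By Euler: 23^{24} ≡ 1 mod 45 since gcd(23, 45) = 1. 86 = 3×24 + 14. So 23^{86} ≡ 23^{14} ≡ 34 mod 45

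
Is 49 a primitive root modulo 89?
49^{44} ≡ 1 mod 89 and 44 < 88, so ord_89(49) = 44 ≠ 88 and 49 is not a primitive root.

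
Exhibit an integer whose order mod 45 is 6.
11 has order 6 mod 45 since 11^{6} ≡ 1 (mod 45) and no smaller power works.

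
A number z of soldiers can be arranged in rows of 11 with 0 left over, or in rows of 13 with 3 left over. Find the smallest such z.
M = 11 × 13 = 143. M₁ = 13, y₁ ≡ 6 (mod 11). M₂ = 11, y₂ ≡ 6 (mod 13). z = 0×13×6 + 3×11×6 ≡ 55 (mod 143)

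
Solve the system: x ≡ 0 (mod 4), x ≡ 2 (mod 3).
M = 4 × 3 = 12. M₁ = 3, y₁ ≡ 3 (mod 4). M₂ = 4, y₂ ≡ 1 (mod 3). x = 0×3×3 + 2×4×1 ≡ 8 (mod 12)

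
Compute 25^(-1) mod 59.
Since 59 is prime, by Fermat 25^(-1) ≡ 25^{57} ≡ 26 mod 59. Verify: 25 × 26 = 650 ≡ 1 mod 59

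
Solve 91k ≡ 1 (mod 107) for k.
Since 107 is prime, by Fermat 91^(-1) ≡ 91^{105} ≡ 20 (mod 107). Verify: 91 × 20 = 1820 ≡ 1 (mod 107)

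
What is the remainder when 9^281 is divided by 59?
Using Fermat: 9^{58} ≡ 1 mod 59. 281 ≡ 49 mod 58. So 9^{281} ≡ 9^{49} ≡ 29 mod 59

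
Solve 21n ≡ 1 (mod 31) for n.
Since 31 is prime, by Fermat 21^(-1) ≡ 21^{29} ≡ 3 (mod 31). Verify: 21 × 3 = 63 ≡ 1 (mod 31)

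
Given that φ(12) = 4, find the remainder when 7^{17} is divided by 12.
By Euler: 7^{4} ≡ 1 mod 12 since gcd(7, 12) = 1. 17 = 4×4 + 1. So 7^{17} ≡ 7^{1} ≡ 7 mod 12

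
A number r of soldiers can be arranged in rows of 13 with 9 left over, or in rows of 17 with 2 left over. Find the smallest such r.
M = 13 × 17 = 221. M₁ = 17, y₁ ≡ 10 mod 13. M₂ = 13, y₂ ≡ 4 mod 17. r = 9×17×10 + 2×13×4 ≡ 87 mod 221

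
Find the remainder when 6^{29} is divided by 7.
By Fermat: 6^{6} ≡ 1 mod 7. 29 = 4×6 + 5. So 6^{29} ≡ 6^{5} ≡ 6 mod 7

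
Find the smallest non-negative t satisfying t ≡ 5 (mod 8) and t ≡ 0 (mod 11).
M = 8 × 11 = 88. M₁ = 11, y₁ ≡ 3 (mod 8). M₂ = 8, y₂ ≡ 7 (mod 11). t = 5×11×3 + 0×8×7 ≡ 77 (mod 88)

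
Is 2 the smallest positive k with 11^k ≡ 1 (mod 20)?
Powers of 11 mod 20: 11^1≡11, 11^2≡1. First k with 11^k≡1 is k=2. Yes, ord_20(11) = 2.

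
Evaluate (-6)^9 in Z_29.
By repeated squaring mod 29: (-6)^{1}≡23, (-6)^{2}≡7, (-6)^{4}≡20, (-6)^{8}≡23. Then (-6)^{9} = (-6)^{8+1} ≡ 23 × 23 ≡ 7 mod 29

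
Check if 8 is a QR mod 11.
By Euler's criterion: 8^{5} ≡ 10 mod 11. Since this equals -1 (≡ 10), 8 is not a QR.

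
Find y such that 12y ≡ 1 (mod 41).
Since 41 is prime, by Fermat 12^(-1) ≡ 12^{39} ≡ 24 (mod 41). Verify: 12 × 24 = 288 ≡ 1 (mod 41)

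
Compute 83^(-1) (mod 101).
Since 101 is prime, by Fermat 83^(-1) ≡ 83^{99} ≡ 28 (mod 101). Verify: 83 × 28 = 2324 ≡ 1 (mod 101)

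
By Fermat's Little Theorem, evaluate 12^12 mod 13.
By Fermat's Little Theorem, 12^{12} ≡ 1 mod 13 since 13 is prime and gcd(12, 13) = 1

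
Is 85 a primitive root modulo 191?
85^{95} ≡ 1 (mod 191) and 95 < 190, so ord_191(85) = 95 ≠ 190 and 85 is not a primitive root.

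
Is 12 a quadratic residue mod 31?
By Euler's criterion: 12^{15} ≡ 30 mod 31. Since this equals -1 (≡ 30), 12 is not a QR.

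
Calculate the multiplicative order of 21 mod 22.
Powers of 21 mod 22: 21^1≡21, 21^2≡1. ord_22(21) = 2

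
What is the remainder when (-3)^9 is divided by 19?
By repeated squaring (mod 19): (-3)^{1}≡16, (-3)^{2}≡9, (-3)^{4}≡5, (-3)^{8}≡6. Then (-3)^{9} = (-3)^{8+1} ≡ 6 × 16 ≡ 1 (mod 19)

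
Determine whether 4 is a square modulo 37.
By Euler's criterion: 4^{18} ≡ 1 (mod 37). Since this equals 1, 4 is a QR.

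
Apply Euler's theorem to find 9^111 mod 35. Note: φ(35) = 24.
By Euler: 9^{24} ≡ 1 mod 35 since gcd(9, 35) = 1. 111 = 4×24 + 15. So 9^{111} ≡ 9^{15} ≡ 29 mod 35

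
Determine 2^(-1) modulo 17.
Since 17 is prime, by Fermat 2^(-1) ≡ 2^{15} ≡ 9 (mod 17). Verify: 2 × 9 = 18 ≡ 1 (mod 17)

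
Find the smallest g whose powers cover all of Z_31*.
g = 3. Powers: [3, 9, 27, 19, 26, 16, 17, 20, 29, 25, ...] generates all 30 non-zero residues.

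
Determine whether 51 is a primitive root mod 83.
51^{41} ≡ 1 mod 83 and 41 < 82, so ord_83(51) = 41 ≠ 82 and 51 is not a primitive root.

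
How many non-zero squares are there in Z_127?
The squaring map on Z_127* is 2-to-1, so there are (126)/2 = 63 QRs.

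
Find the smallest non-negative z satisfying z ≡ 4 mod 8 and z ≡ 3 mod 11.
M = 8 × 11 = 88. M₁ = 11, y₁ ≡ 3 mod 8. M₂ = 8, y₂ ≡ 7 mod 11. z = 4×11×3 + 3×8×7 ≡ 36 mod 88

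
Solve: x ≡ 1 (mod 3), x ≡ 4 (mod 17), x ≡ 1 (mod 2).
M = 3 × 17 × 2 = 102. M₁ = 34, y₁ ≡ 1 (mod 3). M₂ = 6, y₂ ≡ 3 (mod 17). M₃ = 51, y₃ ≡ 1 (mod 2). x = 1×34×1 + 4×6×3 + 1×51×1 ≡ 55 (mod 102)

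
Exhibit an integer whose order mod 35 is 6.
4 has order 6 mod 35 since 4^{6} ≡ 1 mod 35 and no smaller power works.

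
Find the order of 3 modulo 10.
Powers of 3 mod 10: 3^1≡3, 3^2≡9, 3^3≡7, 3^4≡1. So the order of 3 is 4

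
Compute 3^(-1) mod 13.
Since 13 is prime, by Fermat 3^(-1) ≡ 3^{11} ≡ 9 mod 13. Verify: 3 × 9 = 27 ≡ 1 mod 13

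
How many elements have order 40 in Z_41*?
There are φ(41-1) = φ(40) = 16 primitive roots modulo 41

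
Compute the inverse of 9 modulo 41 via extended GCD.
Extended GCD: 9(-9) + 41(2) = 1. So 9^(-1) ≡ -9 ≡ 32 mod 41. Verify: 9 × 32 = 288 ≡ 1 mod 41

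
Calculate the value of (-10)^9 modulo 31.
By repeated squaring (mod 31): (-10)^{1}≡21, (-10)^{2}≡7, (-10)^{4}≡18, (-10)^{8}≡14. Then (-10)^{9} = (-10)^{8+1} ≡ 14 × 21 ≡ 15 (mod 31)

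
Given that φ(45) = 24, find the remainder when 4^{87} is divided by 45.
By Euler: 4^{24} ≡ 1 mod 45 since gcd(4, 45) = 1. 87 = 3×24 + 15. So 4^{87} ≡ 4^{15} ≡ 19 mod 45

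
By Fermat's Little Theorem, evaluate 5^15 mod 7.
By Fermat: 5^{6} ≡ 1 mod 7. 15 = 2×6 + 3. So 5^{15} ≡ 5^{3} ≡ 6 mod 7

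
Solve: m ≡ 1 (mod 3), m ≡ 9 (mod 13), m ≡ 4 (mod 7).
M = 3 × 13 × 7 = 273. M₁ = 91, y₁ ≡ 1 (mod 3). M₂ = 21, y₂ ≡ 5 (mod 13). M₃ = 39, y₃ ≡ 2 (mod 7). m = 1×91×1 + 9×21×5 + 4×39×2 ≡ 256 (mod 273)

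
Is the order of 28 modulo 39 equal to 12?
Powers of 28 mod 39: 28^1≡28, 28^2≡4, 28^3≡34, 28^4≡16, 28^5≡19, 28^6≡25, 28^7≡37, 28^8≡22, 28^9≡31, 28^10≡10, 28^11≡7, 28^12≡1. First k with 28^k≡1 is k=12. Yes, ord_39(28) = 12.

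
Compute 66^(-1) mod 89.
Since 89 is prime, by Fermat 66^(-1) ≡ 66^{87} ≡ 58 mod 89. Verify: 66 × 58 = 3828 ≡ 1 mod 89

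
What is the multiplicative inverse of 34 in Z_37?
Since 37 is prime, by Fermat 34^(-1) ≡ 34^{35} ≡ 12 mod 37. Verify: 34 × 12 = 408 ≡ 1 mod 37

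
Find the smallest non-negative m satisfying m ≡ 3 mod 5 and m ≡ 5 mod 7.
M = 5 × 7 = 35. M₁ = 7, y₁ ≡ 3 mod 5. M₂ = 5, y₂ ≡ 3 mod 7. m = 3×7×3 + 5×5×3 ≡ 33 mod 35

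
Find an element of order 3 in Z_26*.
3 has order 3 mod 26 since 3^{3} ≡ 1 mod 26 and no smaller power works.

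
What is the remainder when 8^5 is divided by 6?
By repeated squaring (mod 6): 8^{1}≡2, 8^{2}≡4, 8^{4}≡4. Then 8^{5} = 8^{4+1} ≡ 4 × 2 ≡ 2 (mod 6)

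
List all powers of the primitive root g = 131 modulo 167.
131^1, 131^2, ..., 131^{166} mod 167: [131, 127, 104, 97, 15, 128, 68, 57, 119, 58, 83, 18, 20, 115, 35, 76, 103, 133, 55, 24, 138, 42, 158, 157, 26, 66, 129, 32, 17, 56, 155, 98, 146, 88, 5, 154, 134, 19, 151, 75, 139, 6, 118, 94, 123, 81, 90, 100, 74, 8, 46, 14, 164, 108, 120, 22, 43, 122, 117, 130, 163, 144, 160, 85, 113, 107, 156, 62, 106, 25, 102, 2, 95, 87, 41, 27, 30, 89, 136, 114, 71, 116, 166, 36, 40, 63, 70, 152, 39, 99, 110, 48, 109, 84, 149, 147, 52, 132, 91, 64, 34, 112, 143, 29, 125, 9, 10, 141, 101, 38, 135, 150, 111, 12, 69, 21, 79, 162, 13, 33, 148, 16, 92, 28, 161, 49, 73, 44, 86, 77, 67, 93, 159, 121, 153, 3, 59, 47, 145, 124, 45, 50, 37, 4, 23, 7, 82, 54, 60, 11, 105, 61, 142, 65, 165, 72, 80, 126, 140, 137, 78, 31, 53, 96, 51, 1]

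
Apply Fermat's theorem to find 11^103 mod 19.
By Fermat: 11^{18} ≡ 1 mod 19. 103 = 5×18 + 13. So 11^{103} ≡ 11^{13} ≡ 11 mod 19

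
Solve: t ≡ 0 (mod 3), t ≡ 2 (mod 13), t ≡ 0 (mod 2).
M = 3 × 13 × 2 = 78. M₁ = 26, y₁ ≡ 2 (mod 3). M₂ = 6, y₂ ≡ 11 (mod 13). M₃ = 39, y₃ ≡ 1 (mod 2). t = 0×26×2 + 2×6×11 + 0×39×1 ≡ 54 (mod 78)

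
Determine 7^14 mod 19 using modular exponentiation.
By repeated squaring mod 19: 7^{1}≡7, 7^{2}≡11, 7^{4}≡7, 7^{8}≡11. Then 7^{14} = 7^{8+4+2} ≡ 11 × 7 × 11 ≡ 11 mod 19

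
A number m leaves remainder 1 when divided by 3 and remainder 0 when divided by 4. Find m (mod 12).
M = 3 × 4 = 12. M₁ = 4, y₁ ≡ 1 (mod 3). M₂ = 3, y₂ ≡ 3 (mod 4). m = 1×4×1 + 0×3×3 ≡ 4 (mod 12)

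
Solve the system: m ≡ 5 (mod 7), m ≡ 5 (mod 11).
M = 7 × 11 = 77. M₁ = 11, y₁ ≡ 2 (mod 7). M₂ = 7, y₂ ≡ 8 (mod 11). m = 5×11×2 + 5×7×8 ≡ 5 (mod 77)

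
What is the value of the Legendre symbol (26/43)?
(26/43) = 26^{21} mod 43 = -1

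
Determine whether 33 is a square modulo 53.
By Euler's criterion: 33^{26} ≡ 52 (mod 53). Since this equals -1 (≡ 52), 33 is not a QR.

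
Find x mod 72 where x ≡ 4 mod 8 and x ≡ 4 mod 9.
M = 8 × 9 = 72. M₁ = 9, y₁ ≡ 1 mod 8. M₂ = 8, y₂ ≡ 8 mod 9. x = 4×9×1 + 4×8×8 ≡ 4 mod 72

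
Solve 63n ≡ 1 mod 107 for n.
Since 107 is prime, by Fermat 63^(-1) ≡ 63^{105} ≡ 17 mod 107. Verify: 63 × 17 = 1071 ≡ 1 mod 107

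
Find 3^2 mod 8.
3^{2} = 9 ≡ 1 mod 8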